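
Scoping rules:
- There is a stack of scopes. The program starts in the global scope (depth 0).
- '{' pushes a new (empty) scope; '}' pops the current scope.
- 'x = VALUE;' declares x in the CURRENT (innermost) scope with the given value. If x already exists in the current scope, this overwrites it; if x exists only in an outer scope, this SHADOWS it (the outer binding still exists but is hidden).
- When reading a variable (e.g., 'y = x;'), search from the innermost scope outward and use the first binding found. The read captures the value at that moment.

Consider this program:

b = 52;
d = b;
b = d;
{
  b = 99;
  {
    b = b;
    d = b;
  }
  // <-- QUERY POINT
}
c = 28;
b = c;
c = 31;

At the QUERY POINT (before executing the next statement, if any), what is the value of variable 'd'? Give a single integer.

Answer: 52

Derivation:
Step 1: declare b=52 at depth 0
Step 2: declare d=(read b)=52 at depth 0
Step 3: declare b=(read d)=52 at depth 0
Step 4: enter scope (depth=1)
Step 5: declare b=99 at depth 1
Step 6: enter scope (depth=2)
Step 7: declare b=(read b)=99 at depth 2
Step 8: declare d=(read b)=99 at depth 2
Step 9: exit scope (depth=1)
Visible at query point: b=99 d=52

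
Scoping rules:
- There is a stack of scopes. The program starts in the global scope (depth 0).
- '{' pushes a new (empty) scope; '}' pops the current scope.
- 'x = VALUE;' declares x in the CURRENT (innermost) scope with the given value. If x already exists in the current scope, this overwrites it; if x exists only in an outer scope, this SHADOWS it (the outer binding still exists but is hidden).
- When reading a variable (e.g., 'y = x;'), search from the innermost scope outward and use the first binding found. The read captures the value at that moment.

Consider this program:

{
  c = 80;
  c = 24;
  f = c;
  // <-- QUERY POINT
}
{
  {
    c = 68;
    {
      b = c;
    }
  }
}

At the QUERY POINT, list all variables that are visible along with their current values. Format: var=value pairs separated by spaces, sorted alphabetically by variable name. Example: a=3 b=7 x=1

Answer: c=24 f=24

Derivation:
Step 1: enter scope (depth=1)
Step 2: declare c=80 at depth 1
Step 3: declare c=24 at depth 1
Step 4: declare f=(read c)=24 at depth 1
Visible at query point: c=24 f=24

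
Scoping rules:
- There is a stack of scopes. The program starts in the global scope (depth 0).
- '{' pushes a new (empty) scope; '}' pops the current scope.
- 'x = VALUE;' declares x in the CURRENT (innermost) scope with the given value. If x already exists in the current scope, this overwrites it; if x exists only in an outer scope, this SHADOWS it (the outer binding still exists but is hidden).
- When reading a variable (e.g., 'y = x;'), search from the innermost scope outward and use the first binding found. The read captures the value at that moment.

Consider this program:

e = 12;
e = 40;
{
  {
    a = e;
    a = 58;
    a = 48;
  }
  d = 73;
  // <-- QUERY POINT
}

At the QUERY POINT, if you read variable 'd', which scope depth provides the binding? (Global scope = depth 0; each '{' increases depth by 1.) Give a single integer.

Step 1: declare e=12 at depth 0
Step 2: declare e=40 at depth 0
Step 3: enter scope (depth=1)
Step 4: enter scope (depth=2)
Step 5: declare a=(read e)=40 at depth 2
Step 6: declare a=58 at depth 2
Step 7: declare a=48 at depth 2
Step 8: exit scope (depth=1)
Step 9: declare d=73 at depth 1
Visible at query point: d=73 e=40

Answer: 1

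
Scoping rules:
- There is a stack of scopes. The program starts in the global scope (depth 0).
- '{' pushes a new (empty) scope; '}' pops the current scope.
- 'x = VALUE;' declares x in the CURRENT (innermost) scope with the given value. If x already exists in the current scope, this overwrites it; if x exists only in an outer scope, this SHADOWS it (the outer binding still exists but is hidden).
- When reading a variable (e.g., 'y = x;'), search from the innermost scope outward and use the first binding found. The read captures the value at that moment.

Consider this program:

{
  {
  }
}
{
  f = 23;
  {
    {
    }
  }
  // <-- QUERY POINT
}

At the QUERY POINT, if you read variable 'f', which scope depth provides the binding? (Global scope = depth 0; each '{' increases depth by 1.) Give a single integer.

Step 1: enter scope (depth=1)
Step 2: enter scope (depth=2)
Step 3: exit scope (depth=1)
Step 4: exit scope (depth=0)
Step 5: enter scope (depth=1)
Step 6: declare f=23 at depth 1
Step 7: enter scope (depth=2)
Step 8: enter scope (depth=3)
Step 9: exit scope (depth=2)
Step 10: exit scope (depth=1)
Visible at query point: f=23

Answer: 1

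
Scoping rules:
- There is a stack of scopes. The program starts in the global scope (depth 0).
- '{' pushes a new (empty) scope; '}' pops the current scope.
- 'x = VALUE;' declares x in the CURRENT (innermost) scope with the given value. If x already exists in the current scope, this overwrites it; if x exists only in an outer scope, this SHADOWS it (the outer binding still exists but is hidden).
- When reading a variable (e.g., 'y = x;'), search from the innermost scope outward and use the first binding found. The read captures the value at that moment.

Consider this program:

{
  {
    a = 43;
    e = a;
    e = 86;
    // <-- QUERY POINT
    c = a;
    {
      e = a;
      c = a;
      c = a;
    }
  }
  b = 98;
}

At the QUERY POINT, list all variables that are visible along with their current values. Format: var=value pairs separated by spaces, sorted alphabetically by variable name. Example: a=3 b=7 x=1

Step 1: enter scope (depth=1)
Step 2: enter scope (depth=2)
Step 3: declare a=43 at depth 2
Step 4: declare e=(read a)=43 at depth 2
Step 5: declare e=86 at depth 2
Visible at query point: a=43 e=86

Answer: a=43 e=86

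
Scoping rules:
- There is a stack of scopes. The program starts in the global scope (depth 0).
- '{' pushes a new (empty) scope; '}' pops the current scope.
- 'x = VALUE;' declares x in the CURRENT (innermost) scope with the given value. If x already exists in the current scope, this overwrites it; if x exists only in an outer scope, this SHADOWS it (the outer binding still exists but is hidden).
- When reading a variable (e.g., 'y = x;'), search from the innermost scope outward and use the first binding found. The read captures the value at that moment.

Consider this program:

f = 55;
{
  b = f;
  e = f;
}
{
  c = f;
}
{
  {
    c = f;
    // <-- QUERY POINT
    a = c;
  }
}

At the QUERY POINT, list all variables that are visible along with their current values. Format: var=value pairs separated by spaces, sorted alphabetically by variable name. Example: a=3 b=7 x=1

Step 1: declare f=55 at depth 0
Step 2: enter scope (depth=1)
Step 3: declare b=(read f)=55 at depth 1
Step 4: declare e=(read f)=55 at depth 1
Step 5: exit scope (depth=0)
Step 6: enter scope (depth=1)
Step 7: declare c=(read f)=55 at depth 1
Step 8: exit scope (depth=0)
Step 9: enter scope (depth=1)
Step 10: enter scope (depth=2)
Step 11: declare c=(read f)=55 at depth 2
Visible at query point: c=55 f=55

Answer: c=55 f=55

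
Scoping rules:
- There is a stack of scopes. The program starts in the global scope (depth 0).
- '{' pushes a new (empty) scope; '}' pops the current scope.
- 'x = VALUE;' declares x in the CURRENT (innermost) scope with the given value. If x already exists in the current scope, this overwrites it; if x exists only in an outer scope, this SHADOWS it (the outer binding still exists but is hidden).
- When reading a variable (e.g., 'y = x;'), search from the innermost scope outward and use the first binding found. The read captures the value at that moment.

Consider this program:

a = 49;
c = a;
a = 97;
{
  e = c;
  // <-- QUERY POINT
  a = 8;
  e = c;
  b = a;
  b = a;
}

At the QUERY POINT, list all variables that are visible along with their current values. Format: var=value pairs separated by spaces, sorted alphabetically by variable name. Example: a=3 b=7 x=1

Step 1: declare a=49 at depth 0
Step 2: declare c=(read a)=49 at depth 0
Step 3: declare a=97 at depth 0
Step 4: enter scope (depth=1)
Step 5: declare e=(read c)=49 at depth 1
Visible at query point: a=97 c=49 e=49

Answer: a=97 c=49 e=49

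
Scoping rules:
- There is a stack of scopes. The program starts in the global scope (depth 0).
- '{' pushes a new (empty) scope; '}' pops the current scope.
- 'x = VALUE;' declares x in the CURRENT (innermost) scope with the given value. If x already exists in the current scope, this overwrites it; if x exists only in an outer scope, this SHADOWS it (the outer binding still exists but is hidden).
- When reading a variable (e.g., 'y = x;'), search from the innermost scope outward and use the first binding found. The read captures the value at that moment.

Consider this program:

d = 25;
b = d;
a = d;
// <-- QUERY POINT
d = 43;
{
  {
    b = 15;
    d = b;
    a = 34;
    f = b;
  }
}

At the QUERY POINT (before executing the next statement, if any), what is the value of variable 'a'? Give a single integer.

Step 1: declare d=25 at depth 0
Step 2: declare b=(read d)=25 at depth 0
Step 3: declare a=(read d)=25 at depth 0
Visible at query point: a=25 b=25 d=25

Answer: 25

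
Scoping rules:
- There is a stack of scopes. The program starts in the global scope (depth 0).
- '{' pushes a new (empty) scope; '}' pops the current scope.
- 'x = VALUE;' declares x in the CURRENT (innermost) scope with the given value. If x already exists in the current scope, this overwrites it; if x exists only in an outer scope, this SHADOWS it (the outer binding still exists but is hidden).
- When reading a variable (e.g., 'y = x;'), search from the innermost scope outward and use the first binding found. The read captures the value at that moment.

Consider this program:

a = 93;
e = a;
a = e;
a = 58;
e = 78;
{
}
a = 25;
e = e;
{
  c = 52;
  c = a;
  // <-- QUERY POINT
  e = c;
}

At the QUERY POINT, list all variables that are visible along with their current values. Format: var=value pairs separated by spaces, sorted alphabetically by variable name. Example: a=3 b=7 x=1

Answer: a=25 c=25 e=78

Derivation:
Step 1: declare a=93 at depth 0
Step 2: declare e=(read a)=93 at depth 0
Step 3: declare a=(read e)=93 at depth 0
Step 4: declare a=58 at depth 0
Step 5: declare e=78 at depth 0
Step 6: enter scope (depth=1)
Step 7: exit scope (depth=0)
Step 8: declare a=25 at depth 0
Step 9: declare e=(read e)=78 at depth 0
Step 10: enter scope (depth=1)
Step 11: declare c=52 at depth 1
Step 12: declare c=(read a)=25 at depth 1
Visible at query point: a=25 c=25 e=78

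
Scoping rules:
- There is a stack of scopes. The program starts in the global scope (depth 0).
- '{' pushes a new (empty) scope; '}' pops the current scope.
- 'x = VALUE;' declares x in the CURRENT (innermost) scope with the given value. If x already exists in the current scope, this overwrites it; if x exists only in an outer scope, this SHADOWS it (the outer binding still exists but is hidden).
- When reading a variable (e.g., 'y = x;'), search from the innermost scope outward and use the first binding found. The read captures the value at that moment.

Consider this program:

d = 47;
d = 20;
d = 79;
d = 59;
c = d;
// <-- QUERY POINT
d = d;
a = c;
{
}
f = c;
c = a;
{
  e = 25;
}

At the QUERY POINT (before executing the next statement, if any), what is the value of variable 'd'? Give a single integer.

Answer: 59

Derivation:
Step 1: declare d=47 at depth 0
Step 2: declare d=20 at depth 0
Step 3: declare d=79 at depth 0
Step 4: declare d=59 at depth 0
Step 5: declare c=(read d)=59 at depth 0
Visible at query point: c=59 d=59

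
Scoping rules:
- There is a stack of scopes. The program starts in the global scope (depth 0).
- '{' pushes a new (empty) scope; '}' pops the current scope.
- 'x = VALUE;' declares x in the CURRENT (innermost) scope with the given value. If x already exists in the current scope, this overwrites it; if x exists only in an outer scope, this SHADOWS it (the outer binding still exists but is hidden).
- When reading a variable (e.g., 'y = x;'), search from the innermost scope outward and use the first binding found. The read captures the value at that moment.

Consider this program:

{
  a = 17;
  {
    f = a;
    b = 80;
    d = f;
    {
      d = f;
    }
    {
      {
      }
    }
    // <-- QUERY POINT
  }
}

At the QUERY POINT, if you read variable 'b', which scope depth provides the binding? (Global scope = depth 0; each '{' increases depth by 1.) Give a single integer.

Answer: 2

Derivation:
Step 1: enter scope (depth=1)
Step 2: declare a=17 at depth 1
Step 3: enter scope (depth=2)
Step 4: declare f=(read a)=17 at depth 2
Step 5: declare b=80 at depth 2
Step 6: declare d=(read f)=17 at depth 2
Step 7: enter scope (depth=3)
Step 8: declare d=(read f)=17 at depth 3
Step 9: exit scope (depth=2)
Step 10: enter scope (depth=3)
Step 11: enter scope (depth=4)
Step 12: exit scope (depth=3)
Step 13: exit scope (depth=2)
Visible at query point: a=17 b=80 d=17 f=17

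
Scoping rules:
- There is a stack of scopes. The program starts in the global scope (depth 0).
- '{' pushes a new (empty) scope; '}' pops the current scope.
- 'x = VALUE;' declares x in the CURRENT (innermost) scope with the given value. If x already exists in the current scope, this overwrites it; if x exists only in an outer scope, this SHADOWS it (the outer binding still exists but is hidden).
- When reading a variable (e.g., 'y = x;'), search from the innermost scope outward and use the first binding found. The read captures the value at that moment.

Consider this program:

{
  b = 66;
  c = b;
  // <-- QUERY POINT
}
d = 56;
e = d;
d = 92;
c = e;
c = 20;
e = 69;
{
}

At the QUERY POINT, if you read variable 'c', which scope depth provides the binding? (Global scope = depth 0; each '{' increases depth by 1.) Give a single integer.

Answer: 1

Derivation:
Step 1: enter scope (depth=1)
Step 2: declare b=66 at depth 1
Step 3: declare c=(read b)=66 at depth 1
Visible at query point: b=66 c=66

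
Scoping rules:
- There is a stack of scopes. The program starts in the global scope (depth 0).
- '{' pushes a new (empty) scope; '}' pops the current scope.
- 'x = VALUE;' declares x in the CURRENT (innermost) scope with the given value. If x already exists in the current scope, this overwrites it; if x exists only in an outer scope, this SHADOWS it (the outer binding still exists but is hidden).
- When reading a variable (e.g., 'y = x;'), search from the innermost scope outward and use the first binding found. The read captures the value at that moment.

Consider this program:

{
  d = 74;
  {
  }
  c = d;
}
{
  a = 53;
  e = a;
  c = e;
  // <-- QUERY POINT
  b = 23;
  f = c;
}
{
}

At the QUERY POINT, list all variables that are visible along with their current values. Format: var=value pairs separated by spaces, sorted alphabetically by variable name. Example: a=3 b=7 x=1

Step 1: enter scope (depth=1)
Step 2: declare d=74 at depth 1
Step 3: enter scope (depth=2)
Step 4: exit scope (depth=1)
Step 5: declare c=(read d)=74 at depth 1
Step 6: exit scope (depth=0)
Step 7: enter scope (depth=1)
Step 8: declare a=53 at depth 1
Step 9: declare e=(read a)=53 at depth 1
Step 10: declare c=(read e)=53 at depth 1
Visible at query point: a=53 c=53 e=53

Answer: a=53 c=53 e=53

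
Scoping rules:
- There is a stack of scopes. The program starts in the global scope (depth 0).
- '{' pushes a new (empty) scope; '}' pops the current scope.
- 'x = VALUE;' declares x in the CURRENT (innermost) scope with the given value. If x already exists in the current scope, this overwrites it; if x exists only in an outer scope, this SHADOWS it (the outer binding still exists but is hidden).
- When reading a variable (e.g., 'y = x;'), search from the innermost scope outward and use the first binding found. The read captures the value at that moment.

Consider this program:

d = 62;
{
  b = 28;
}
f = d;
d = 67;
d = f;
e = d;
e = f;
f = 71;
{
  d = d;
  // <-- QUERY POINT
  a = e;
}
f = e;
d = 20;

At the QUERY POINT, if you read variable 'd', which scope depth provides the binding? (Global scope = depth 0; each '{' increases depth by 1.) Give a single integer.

Answer: 1

Derivation:
Step 1: declare d=62 at depth 0
Step 2: enter scope (depth=1)
Step 3: declare b=28 at depth 1
Step 4: exit scope (depth=0)
Step 5: declare f=(read d)=62 at depth 0
Step 6: declare d=67 at depth 0
Step 7: declare d=(read f)=62 at depth 0
Step 8: declare e=(read d)=62 at depth 0
Step 9: declare e=(read f)=62 at depth 0
Step 10: declare f=71 at depth 0
Step 11: enter scope (depth=1)
Step 12: declare d=(read d)=62 at depth 1
Visible at query point: d=62 e=62 f=71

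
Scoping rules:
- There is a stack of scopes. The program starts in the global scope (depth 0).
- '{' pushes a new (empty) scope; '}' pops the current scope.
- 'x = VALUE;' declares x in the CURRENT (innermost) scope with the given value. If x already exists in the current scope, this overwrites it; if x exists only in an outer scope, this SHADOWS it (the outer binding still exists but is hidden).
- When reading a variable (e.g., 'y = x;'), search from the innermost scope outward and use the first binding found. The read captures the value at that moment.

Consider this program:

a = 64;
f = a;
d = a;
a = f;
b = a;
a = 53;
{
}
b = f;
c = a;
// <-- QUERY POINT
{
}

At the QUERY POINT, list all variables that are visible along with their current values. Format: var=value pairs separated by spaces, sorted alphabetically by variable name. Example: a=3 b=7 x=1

Answer: a=53 b=64 c=53 d=64 f=64

Derivation:
Step 1: declare a=64 at depth 0
Step 2: declare f=(read a)=64 at depth 0
Step 3: declare d=(read a)=64 at depth 0
Step 4: declare a=(read f)=64 at depth 0
Step 5: declare b=(read a)=64 at depth 0
Step 6: declare a=53 at depth 0
Step 7: enter scope (depth=1)
Step 8: exit scope (depth=0)
Step 9: declare b=(read f)=64 at depth 0
Step 10: declare c=(read a)=53 at depth 0
Visible at query point: a=53 b=64 c=53 d=64 f=64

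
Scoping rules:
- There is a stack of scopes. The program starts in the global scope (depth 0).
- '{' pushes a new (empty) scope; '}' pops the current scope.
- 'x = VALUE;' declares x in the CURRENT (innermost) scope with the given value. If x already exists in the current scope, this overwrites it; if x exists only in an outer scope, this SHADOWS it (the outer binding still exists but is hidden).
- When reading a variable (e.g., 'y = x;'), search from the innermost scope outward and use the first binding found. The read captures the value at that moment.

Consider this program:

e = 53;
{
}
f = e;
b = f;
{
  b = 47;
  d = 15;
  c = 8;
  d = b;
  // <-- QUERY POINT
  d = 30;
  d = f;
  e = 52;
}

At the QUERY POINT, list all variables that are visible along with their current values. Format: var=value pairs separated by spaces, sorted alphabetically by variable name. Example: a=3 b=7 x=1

Step 1: declare e=53 at depth 0
Step 2: enter scope (depth=1)
Step 3: exit scope (depth=0)
Step 4: declare f=(read e)=53 at depth 0
Step 5: declare b=(read f)=53 at depth 0
Step 6: enter scope (depth=1)
Step 7: declare b=47 at depth 1
Step 8: declare d=15 at depth 1
Step 9: declare c=8 at depth 1
Step 10: declare d=(read b)=47 at depth 1
Visible at query point: b=47 c=8 d=47 e=53 f=53

Answer: b=47 c=8 d=47 e=53 f=53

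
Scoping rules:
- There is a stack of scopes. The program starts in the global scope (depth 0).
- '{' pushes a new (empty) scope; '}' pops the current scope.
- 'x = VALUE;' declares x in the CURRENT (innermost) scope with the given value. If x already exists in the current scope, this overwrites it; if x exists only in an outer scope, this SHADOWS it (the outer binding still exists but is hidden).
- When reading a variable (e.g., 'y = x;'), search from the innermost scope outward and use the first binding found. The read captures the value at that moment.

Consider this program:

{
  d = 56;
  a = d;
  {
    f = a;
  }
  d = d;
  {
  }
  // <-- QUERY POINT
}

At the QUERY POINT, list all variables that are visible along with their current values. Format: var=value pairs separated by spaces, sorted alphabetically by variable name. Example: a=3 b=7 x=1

Step 1: enter scope (depth=1)
Step 2: declare d=56 at depth 1
Step 3: declare a=(read d)=56 at depth 1
Step 4: enter scope (depth=2)
Step 5: declare f=(read a)=56 at depth 2
Step 6: exit scope (depth=1)
Step 7: declare d=(read d)=56 at depth 1
Step 8: enter scope (depth=2)
Step 9: exit scope (depth=1)
Visible at query point: a=56 d=56

Answer: a=56 d=56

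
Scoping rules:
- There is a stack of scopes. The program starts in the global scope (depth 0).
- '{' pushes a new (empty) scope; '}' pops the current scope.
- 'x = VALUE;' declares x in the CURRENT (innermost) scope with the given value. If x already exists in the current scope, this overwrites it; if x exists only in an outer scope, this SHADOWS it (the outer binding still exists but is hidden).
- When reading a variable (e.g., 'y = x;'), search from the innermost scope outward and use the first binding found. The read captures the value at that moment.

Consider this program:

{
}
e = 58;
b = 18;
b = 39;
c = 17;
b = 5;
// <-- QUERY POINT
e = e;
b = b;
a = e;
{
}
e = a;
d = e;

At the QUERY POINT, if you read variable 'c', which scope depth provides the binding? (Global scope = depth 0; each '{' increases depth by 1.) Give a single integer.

Step 1: enter scope (depth=1)
Step 2: exit scope (depth=0)
Step 3: declare e=58 at depth 0
Step 4: declare b=18 at depth 0
Step 5: declare b=39 at depth 0
Step 6: declare c=17 at depth 0
Step 7: declare b=5 at depth 0
Visible at query point: b=5 c=17 e=58

Answer: 0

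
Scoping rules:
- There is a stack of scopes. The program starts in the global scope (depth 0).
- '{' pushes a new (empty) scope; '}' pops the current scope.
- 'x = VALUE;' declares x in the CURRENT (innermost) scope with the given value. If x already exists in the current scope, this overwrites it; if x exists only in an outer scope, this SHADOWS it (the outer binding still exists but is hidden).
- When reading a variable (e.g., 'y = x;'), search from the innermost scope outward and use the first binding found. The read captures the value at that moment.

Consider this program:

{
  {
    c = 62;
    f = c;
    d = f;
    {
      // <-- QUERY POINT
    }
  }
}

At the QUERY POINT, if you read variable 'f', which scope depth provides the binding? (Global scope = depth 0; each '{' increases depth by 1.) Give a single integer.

Step 1: enter scope (depth=1)
Step 2: enter scope (depth=2)
Step 3: declare c=62 at depth 2
Step 4: declare f=(read c)=62 at depth 2
Step 5: declare d=(read f)=62 at depth 2
Step 6: enter scope (depth=3)
Visible at query point: c=62 d=62 f=62

Answer: 2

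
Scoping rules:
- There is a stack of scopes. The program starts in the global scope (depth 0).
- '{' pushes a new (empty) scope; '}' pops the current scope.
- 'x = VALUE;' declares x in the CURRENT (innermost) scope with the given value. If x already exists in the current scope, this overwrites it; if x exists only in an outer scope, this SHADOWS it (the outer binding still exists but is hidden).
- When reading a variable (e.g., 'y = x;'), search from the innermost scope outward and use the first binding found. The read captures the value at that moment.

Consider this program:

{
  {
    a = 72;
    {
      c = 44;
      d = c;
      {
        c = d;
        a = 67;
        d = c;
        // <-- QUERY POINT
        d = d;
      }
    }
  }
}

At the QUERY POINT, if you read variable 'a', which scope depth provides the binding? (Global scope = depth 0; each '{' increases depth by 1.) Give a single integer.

Answer: 4

Derivation:
Step 1: enter scope (depth=1)
Step 2: enter scope (depth=2)
Step 3: declare a=72 at depth 2
Step 4: enter scope (depth=3)
Step 5: declare c=44 at depth 3
Step 6: declare d=(read c)=44 at depth 3
Step 7: enter scope (depth=4)
Step 8: declare c=(read d)=44 at depth 4
Step 9: declare a=67 at depth 4
Step 10: declare d=(read c)=44 at depth 4
Visible at query point: a=67 c=44 d=44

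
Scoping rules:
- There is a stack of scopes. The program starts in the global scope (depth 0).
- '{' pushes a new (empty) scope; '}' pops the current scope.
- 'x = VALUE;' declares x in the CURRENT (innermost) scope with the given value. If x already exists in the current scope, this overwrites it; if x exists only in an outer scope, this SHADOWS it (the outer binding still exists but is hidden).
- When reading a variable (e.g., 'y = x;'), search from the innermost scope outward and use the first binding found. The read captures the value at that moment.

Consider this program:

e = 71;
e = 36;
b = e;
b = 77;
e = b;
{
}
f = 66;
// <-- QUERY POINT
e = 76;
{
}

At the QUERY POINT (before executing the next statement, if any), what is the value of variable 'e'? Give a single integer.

Answer: 77

Derivation:
Step 1: declare e=71 at depth 0
Step 2: declare e=36 at depth 0
Step 3: declare b=(read e)=36 at depth 0
Step 4: declare b=77 at depth 0
Step 5: declare e=(read b)=77 at depth 0
Step 6: enter scope (depth=1)
Step 7: exit scope (depth=0)
Step 8: declare f=66 at depth 0
Visible at query point: b=77 e=77 f=66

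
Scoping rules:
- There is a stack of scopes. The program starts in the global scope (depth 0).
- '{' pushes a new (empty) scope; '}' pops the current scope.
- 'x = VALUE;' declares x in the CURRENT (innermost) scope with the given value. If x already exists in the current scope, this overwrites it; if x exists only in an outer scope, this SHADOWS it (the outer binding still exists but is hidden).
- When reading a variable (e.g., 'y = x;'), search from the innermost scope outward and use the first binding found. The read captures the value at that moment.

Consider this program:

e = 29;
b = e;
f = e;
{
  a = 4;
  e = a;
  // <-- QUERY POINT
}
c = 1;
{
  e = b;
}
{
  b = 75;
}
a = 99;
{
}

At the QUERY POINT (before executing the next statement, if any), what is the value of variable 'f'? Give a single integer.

Answer: 29

Derivation:
Step 1: declare e=29 at depth 0
Step 2: declare b=(read e)=29 at depth 0
Step 3: declare f=(read e)=29 at depth 0
Step 4: enter scope (depth=1)
Step 5: declare a=4 at depth 1
Step 6: declare e=(read a)=4 at depth 1
Visible at query point: a=4 b=29 e=4 f=29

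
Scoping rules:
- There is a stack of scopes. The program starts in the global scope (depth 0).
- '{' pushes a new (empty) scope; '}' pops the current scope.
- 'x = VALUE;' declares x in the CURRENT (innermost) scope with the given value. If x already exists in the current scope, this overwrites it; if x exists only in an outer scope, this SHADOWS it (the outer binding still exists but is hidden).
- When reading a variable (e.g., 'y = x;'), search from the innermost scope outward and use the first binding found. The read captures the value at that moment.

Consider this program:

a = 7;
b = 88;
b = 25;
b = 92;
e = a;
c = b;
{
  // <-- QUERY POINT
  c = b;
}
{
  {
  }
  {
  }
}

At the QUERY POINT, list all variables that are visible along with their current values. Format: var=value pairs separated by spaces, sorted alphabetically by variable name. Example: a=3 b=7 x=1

Step 1: declare a=7 at depth 0
Step 2: declare b=88 at depth 0
Step 3: declare b=25 at depth 0
Step 4: declare b=92 at depth 0
Step 5: declare e=(read a)=7 at depth 0
Step 6: declare c=(read b)=92 at depth 0
Step 7: enter scope (depth=1)
Visible at query point: a=7 b=92 c=92 e=7

Answer: a=7 b=92 c=92 e=7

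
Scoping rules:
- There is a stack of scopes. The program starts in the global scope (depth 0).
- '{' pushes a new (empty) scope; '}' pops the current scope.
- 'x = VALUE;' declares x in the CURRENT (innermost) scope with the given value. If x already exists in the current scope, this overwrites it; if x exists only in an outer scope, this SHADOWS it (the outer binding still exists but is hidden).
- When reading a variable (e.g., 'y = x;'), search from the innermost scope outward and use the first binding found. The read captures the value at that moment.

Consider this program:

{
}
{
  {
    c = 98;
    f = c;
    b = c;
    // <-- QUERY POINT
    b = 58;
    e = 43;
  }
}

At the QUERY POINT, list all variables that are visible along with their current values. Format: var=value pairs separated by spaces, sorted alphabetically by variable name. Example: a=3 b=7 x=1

Step 1: enter scope (depth=1)
Step 2: exit scope (depth=0)
Step 3: enter scope (depth=1)
Step 4: enter scope (depth=2)
Step 5: declare c=98 at depth 2
Step 6: declare f=(read c)=98 at depth 2
Step 7: declare b=(read c)=98 at depth 2
Visible at query point: b=98 c=98 f=98

Answer: b=98 c=98 f=98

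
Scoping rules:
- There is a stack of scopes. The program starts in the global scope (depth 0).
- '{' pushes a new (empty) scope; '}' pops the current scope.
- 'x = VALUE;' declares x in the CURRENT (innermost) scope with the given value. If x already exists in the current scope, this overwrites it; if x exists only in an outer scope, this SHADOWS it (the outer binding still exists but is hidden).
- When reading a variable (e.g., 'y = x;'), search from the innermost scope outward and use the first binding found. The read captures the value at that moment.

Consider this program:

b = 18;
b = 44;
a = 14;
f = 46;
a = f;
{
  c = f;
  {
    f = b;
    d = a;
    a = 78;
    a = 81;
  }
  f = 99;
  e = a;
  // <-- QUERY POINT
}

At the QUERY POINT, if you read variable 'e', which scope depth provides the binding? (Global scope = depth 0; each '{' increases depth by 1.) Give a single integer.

Answer: 1

Derivation:
Step 1: declare b=18 at depth 0
Step 2: declare b=44 at depth 0
Step 3: declare a=14 at depth 0
Step 4: declare f=46 at depth 0
Step 5: declare a=(read f)=46 at depth 0
Step 6: enter scope (depth=1)
Step 7: declare c=(read f)=46 at depth 1
Step 8: enter scope (depth=2)
Step 9: declare f=(read b)=44 at depth 2
Step 10: declare d=(read a)=46 at depth 2
Step 11: declare a=78 at depth 2
Step 12: declare a=81 at depth 2
Step 13: exit scope (depth=1)
Step 14: declare f=99 at depth 1
Step 15: declare e=(read a)=46 at depth 1
Visible at query point: a=46 b=44 c=46 e=46 f=99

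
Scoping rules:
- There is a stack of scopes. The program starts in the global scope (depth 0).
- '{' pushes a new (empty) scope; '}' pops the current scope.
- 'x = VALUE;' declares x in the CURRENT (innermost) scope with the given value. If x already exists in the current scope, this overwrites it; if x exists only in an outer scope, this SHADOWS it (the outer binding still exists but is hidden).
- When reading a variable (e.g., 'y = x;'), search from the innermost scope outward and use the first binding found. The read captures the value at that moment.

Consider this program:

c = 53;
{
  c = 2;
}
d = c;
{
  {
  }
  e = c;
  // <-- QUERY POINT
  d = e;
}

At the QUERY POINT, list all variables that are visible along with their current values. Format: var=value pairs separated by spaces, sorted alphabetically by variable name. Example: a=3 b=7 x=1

Answer: c=53 d=53 e=53

Derivation:
Step 1: declare c=53 at depth 0
Step 2: enter scope (depth=1)
Step 3: declare c=2 at depth 1
Step 4: exit scope (depth=0)
Step 5: declare d=(read c)=53 at depth 0
Step 6: enter scope (depth=1)
Step 7: enter scope (depth=2)
Step 8: exit scope (depth=1)
Step 9: declare e=(read c)=53 at depth 1
Visible at query point: c=53 d=53 e=53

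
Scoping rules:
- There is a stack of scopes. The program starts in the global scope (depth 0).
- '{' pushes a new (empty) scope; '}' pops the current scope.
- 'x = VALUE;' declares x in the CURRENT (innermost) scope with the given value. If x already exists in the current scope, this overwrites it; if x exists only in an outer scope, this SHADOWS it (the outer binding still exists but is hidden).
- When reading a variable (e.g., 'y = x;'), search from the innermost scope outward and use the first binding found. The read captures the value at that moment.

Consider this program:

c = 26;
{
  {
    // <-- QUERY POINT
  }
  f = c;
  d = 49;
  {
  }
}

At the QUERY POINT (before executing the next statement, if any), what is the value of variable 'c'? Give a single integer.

Step 1: declare c=26 at depth 0
Step 2: enter scope (depth=1)
Step 3: enter scope (depth=2)
Visible at query point: c=26

Answer: 26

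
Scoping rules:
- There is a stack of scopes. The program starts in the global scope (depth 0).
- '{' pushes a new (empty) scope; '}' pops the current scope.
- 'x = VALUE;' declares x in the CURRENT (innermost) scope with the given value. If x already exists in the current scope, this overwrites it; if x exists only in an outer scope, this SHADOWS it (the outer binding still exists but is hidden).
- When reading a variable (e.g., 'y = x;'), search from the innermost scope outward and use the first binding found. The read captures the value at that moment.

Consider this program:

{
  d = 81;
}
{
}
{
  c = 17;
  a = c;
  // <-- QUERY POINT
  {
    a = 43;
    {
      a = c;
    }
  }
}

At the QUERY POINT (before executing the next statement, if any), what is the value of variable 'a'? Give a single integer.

Step 1: enter scope (depth=1)
Step 2: declare d=81 at depth 1
Step 3: exit scope (depth=0)
Step 4: enter scope (depth=1)
Step 5: exit scope (depth=0)
Step 6: enter scope (depth=1)
Step 7: declare c=17 at depth 1
Step 8: declare a=(read c)=17 at depth 1
Visible at query point: a=17 c=17

Answer: 17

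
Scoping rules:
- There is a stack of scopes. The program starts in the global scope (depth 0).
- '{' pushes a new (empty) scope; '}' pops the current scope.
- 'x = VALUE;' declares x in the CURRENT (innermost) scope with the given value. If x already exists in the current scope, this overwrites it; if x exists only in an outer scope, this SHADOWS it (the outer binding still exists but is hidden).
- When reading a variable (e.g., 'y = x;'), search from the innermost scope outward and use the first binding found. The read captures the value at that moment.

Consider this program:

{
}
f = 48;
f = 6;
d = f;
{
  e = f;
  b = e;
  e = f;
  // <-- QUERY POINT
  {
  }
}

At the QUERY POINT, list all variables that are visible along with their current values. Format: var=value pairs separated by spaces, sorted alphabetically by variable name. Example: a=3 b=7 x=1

Answer: b=6 d=6 e=6 f=6

Derivation:
Step 1: enter scope (depth=1)
Step 2: exit scope (depth=0)
Step 3: declare f=48 at depth 0
Step 4: declare f=6 at depth 0
Step 5: declare d=(read f)=6 at depth 0
Step 6: enter scope (depth=1)
Step 7: declare e=(read f)=6 at depth 1
Step 8: declare b=(read e)=6 at depth 1
Step 9: declare e=(read f)=6 at depth 1
Visible at query point: b=6 d=6 e=6 f=6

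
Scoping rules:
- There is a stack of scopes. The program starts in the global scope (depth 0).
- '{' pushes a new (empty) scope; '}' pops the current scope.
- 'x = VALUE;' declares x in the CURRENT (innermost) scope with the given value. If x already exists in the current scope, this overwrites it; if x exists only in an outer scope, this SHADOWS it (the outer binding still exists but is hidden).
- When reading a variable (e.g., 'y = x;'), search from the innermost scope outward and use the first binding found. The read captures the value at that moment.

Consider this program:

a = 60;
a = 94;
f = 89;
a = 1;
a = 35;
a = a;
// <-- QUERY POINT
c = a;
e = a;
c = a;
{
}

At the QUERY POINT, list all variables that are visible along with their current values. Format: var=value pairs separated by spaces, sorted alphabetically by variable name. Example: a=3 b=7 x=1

Answer: a=35 f=89

Derivation:
Step 1: declare a=60 at depth 0
Step 2: declare a=94 at depth 0
Step 3: declare f=89 at depth 0
Step 4: declare a=1 at depth 0
Step 5: declare a=35 at depth 0
Step 6: declare a=(read a)=35 at depth 0
Visible at query point: a=35 f=89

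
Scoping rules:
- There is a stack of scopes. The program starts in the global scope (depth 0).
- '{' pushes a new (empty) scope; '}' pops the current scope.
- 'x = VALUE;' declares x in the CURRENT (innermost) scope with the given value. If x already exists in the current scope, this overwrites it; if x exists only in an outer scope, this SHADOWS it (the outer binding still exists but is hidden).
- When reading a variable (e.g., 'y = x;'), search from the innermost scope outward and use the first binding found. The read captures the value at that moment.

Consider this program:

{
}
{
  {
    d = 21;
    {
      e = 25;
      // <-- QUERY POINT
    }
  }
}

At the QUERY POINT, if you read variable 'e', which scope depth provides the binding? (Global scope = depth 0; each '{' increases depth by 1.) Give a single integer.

Step 1: enter scope (depth=1)
Step 2: exit scope (depth=0)
Step 3: enter scope (depth=1)
Step 4: enter scope (depth=2)
Step 5: declare d=21 at depth 2
Step 6: enter scope (depth=3)
Step 7: declare e=25 at depth 3
Visible at query point: d=21 e=25

Answer: 3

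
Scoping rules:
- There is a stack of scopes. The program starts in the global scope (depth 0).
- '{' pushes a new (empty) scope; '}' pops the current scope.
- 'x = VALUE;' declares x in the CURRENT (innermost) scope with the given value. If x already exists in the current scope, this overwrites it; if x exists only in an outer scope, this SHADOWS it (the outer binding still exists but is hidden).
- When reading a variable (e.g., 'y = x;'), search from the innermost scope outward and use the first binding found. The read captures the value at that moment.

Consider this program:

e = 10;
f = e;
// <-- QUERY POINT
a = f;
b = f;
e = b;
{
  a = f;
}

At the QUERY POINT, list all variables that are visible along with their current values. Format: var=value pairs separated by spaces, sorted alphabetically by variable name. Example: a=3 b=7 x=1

Answer: e=10 f=10

Derivation:
Step 1: declare e=10 at depth 0
Step 2: declare f=(read e)=10 at depth 0
Visible at query point: e=10 f=10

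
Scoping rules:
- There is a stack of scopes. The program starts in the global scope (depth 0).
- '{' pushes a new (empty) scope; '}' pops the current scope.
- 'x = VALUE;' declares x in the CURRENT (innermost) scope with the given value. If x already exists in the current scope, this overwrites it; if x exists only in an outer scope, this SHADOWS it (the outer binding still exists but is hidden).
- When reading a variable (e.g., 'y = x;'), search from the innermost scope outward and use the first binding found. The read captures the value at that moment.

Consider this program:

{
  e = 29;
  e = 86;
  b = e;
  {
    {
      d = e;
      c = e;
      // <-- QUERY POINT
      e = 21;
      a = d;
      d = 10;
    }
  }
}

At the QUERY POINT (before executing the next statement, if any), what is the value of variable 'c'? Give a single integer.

Step 1: enter scope (depth=1)
Step 2: declare e=29 at depth 1
Step 3: declare e=86 at depth 1
Step 4: declare b=(read e)=86 at depth 1
Step 5: enter scope (depth=2)
Step 6: enter scope (depth=3)
Step 7: declare d=(read e)=86 at depth 3
Step 8: declare c=(read e)=86 at depth 3
Visible at query point: b=86 c=86 d=86 e=86

Answer: 86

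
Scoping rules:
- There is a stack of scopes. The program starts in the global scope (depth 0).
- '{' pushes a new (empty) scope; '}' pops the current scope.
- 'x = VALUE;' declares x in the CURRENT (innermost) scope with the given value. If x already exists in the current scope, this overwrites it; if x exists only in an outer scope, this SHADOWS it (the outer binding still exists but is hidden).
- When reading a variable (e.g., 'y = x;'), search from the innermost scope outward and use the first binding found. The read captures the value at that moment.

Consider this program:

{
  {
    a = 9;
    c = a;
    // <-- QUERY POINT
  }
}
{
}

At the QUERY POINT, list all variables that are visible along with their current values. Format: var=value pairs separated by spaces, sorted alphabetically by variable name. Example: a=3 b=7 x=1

Step 1: enter scope (depth=1)
Step 2: enter scope (depth=2)
Step 3: declare a=9 at depth 2
Step 4: declare c=(read a)=9 at depth 2
Visible at query point: a=9 c=9

Answer: a=9 c=9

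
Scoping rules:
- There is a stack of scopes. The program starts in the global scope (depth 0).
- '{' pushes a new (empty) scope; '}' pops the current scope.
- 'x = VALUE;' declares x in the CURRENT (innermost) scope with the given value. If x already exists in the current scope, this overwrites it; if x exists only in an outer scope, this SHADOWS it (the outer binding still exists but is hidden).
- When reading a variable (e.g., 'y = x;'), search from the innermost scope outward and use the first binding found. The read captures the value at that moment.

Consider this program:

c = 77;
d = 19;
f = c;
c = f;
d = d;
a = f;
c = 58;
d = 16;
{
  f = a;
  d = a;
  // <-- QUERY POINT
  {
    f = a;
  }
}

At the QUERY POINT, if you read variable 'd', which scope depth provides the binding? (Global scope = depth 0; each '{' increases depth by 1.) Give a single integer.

Step 1: declare c=77 at depth 0
Step 2: declare d=19 at depth 0
Step 3: declare f=(read c)=77 at depth 0
Step 4: declare c=(read f)=77 at depth 0
Step 5: declare d=(read d)=19 at depth 0
Step 6: declare a=(read f)=77 at depth 0
Step 7: declare c=58 at depth 0
Step 8: declare d=16 at depth 0
Step 9: enter scope (depth=1)
Step 10: declare f=(read a)=77 at depth 1
Step 11: declare d=(read a)=77 at depth 1
Visible at query point: a=77 c=58 d=77 f=77

Answer: 1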